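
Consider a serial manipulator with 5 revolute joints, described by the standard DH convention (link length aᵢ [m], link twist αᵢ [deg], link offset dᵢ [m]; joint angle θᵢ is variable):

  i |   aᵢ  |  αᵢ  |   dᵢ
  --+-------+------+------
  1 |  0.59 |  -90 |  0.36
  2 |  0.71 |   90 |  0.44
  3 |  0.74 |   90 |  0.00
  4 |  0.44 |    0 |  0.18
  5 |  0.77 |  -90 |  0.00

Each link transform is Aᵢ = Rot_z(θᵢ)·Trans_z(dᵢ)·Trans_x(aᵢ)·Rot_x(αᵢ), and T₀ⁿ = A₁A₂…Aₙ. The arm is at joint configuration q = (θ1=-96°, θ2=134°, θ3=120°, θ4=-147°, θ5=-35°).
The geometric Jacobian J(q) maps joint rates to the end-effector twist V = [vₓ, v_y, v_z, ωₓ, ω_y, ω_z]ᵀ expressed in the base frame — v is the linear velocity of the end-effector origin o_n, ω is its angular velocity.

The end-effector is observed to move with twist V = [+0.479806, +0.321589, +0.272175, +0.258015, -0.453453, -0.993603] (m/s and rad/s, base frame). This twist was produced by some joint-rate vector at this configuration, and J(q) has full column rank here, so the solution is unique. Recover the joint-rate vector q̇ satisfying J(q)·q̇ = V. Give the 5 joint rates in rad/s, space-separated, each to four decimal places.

-0.3530 0.2080 0.7500 0.3600 -0.1680

o_n = [0.2155, 0.2820, -0.2584]
J₁: ẑ×o_n = [-0.2820, 0.2155, 0.0000], ω = ẑ
J2: z=[0.9945, -0.1045, 0.0000] o=[-0.0617, -0.5868, 0.3600] → [0.0646, 0.6150, 0.8930, 0.9945, -0.1045, 0.0000]
J3: z=[-0.0752, -0.7154, -0.6947] o=[0.4275, -0.1423, -0.1507] → [0.3717, 0.1391, -0.1835, -0.0752, -0.7154, -0.6947]
J4: z=[0.5601, 0.5460, -0.6230] o=[1.0380, -0.4649, 0.1154] → [0.2611, 0.7218, 0.8674, 0.5601, 0.5460, -0.6230]
J5: z=[0.5601, 0.5460, -0.6230] o=[0.8524, -0.0343, 0.0370] → [0.0357, 0.5622, 0.5249, 0.5601, 0.5460, -0.6230]
q̇ = J⁺·V = [-0.3530, 0.2080, 0.7500, 0.3600, -0.1680]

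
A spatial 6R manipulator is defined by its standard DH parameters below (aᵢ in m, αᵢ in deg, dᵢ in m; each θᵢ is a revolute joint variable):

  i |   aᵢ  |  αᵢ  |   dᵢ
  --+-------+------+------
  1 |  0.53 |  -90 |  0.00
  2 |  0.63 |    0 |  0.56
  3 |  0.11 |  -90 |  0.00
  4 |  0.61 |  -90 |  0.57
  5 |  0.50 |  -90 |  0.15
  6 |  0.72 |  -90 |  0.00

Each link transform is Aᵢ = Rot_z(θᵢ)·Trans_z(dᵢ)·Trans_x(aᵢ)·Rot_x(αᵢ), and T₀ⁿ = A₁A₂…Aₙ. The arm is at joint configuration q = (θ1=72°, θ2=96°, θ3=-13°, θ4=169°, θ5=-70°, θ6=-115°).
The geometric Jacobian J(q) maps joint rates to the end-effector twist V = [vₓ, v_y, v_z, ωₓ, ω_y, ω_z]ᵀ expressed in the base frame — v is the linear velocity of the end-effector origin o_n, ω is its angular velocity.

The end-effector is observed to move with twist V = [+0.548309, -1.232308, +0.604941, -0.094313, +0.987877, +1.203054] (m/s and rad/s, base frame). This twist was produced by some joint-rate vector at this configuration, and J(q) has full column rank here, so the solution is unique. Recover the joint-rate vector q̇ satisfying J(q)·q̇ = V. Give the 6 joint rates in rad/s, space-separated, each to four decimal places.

0.6910 -0.2600 0.1230 -0.8610 0.5980 0.3070

o_n = [-1.2734, 0.0243, -0.0161]
J₁: ẑ×o_n = [-0.0243, -1.2734, 0.0000], ω = ẑ
J2: z=[-0.9511, 0.3090, 0.0000] o=[0.1638, 0.5041, 0.0000] → [-0.0050, -0.0153, 0.9004, -0.9511, 0.3090, 0.0000]
J3: z=[-0.9511, 0.3090, 0.0000] o=[-0.3892, 0.6145, -0.6265] → [0.1886, 0.5806, 0.8345, -0.9511, 0.3090, 0.0000]
J4: z=[-0.3067, -0.9440, -0.1219] o=[-0.3850, 0.6272, -0.7357] → [-0.7528, 0.3290, -0.6537, -0.3067, -0.9440, -0.1219]
J5: z=[-0.9408, 0.2812, 0.1894] o=[-0.4717, -0.0162, -0.2109] → [0.0471, 0.0314, 0.1873, -0.9408, 0.2812, 0.1894]
J6: z=[0.2407, 0.1605, 0.9572] o=[-0.7322, -0.4471, -0.0731] → [-0.4421, -0.5318, 0.2003, 0.2407, 0.1605, 0.9572]
q̇ = J⁺·V = [0.6910, -0.2600, 0.1230, -0.8610, 0.5980, 0.3070]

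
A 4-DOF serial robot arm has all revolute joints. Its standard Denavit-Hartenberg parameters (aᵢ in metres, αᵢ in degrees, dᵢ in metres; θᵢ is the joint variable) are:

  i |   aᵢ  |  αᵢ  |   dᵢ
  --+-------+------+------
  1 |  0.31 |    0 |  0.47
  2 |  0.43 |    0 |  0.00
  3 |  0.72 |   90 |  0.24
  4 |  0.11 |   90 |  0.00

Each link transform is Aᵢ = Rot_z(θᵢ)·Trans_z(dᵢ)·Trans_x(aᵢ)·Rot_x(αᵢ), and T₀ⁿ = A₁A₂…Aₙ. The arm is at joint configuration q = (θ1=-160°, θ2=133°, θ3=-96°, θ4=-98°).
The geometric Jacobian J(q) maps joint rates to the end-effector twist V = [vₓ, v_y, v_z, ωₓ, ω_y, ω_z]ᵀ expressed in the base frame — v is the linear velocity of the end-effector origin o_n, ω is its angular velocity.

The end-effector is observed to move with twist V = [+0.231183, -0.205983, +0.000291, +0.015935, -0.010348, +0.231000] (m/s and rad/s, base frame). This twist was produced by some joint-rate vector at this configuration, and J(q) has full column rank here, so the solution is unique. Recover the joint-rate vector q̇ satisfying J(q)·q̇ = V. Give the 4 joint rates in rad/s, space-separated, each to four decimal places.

o_n = [-0.2920, -0.8922, 0.6011]
J₁: ẑ×o_n = [0.8922, -0.2920, 0.0000], ω = ẑ
J2: z=[0.0000, 0.0000, 1.0000] o=[-0.2913, -0.1060, 0.4700] → [0.7862, -0.0007, 0.0000, 0.0000, 0.0000, 1.0000]
J3: z=[0.0000, 0.0000, 1.0000] o=[0.0918, -0.3012, 0.4700] → [0.5910, -0.3838, 0.0000, 0.0000, 0.0000, 1.0000]
J4: z=[-0.8387, 0.5446, 0.0000] o=[-0.3003, -0.9051, 0.7100] → [-0.0593, -0.0914, -0.0153, -0.8387, 0.5446, 0.0000]
q̇ = J⁺·V = [0.6060, -0.4560, 0.0810, -0.0190]

0.6060 -0.4560 0.0810 -0.0190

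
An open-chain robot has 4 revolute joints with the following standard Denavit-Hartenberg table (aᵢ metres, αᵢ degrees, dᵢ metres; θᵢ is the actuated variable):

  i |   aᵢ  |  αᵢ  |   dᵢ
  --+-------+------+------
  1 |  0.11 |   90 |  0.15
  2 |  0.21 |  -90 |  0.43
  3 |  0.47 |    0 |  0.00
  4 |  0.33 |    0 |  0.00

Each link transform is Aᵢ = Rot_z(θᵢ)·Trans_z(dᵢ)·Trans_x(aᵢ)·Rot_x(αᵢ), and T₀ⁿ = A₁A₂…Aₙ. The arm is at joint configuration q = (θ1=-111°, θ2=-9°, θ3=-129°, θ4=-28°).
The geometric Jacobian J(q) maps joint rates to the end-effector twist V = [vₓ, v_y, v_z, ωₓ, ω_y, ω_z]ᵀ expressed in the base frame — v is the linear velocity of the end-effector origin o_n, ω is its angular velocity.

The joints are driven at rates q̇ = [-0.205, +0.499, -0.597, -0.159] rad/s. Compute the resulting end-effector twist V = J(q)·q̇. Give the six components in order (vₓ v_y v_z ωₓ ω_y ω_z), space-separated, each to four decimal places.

0.6223 0.3305 -0.1426 -0.4235 0.2892 -0.9517

o_n = [-0.7644, 0.5877, 0.2109]
J₁: ẑ×o_n = [-0.5877, -0.7644, 0.0000], ω = ẑ
J2: z=[-0.9336, 0.3584, 0.0000] o=[-0.0394, -0.1027, 0.1500] → [0.0218, 0.0569, -0.3848, -0.9336, 0.3584, 0.0000]
J3: z=[-0.0561, -0.1460, 0.9877] o=[-0.5152, -0.1422, 0.1171] → [-0.7347, -0.2408, -0.0773, -0.0561, -0.1460, 0.9877]
J4: z=[-0.0561, -0.1460, 0.9877] o=[-0.7515, 0.2614, 0.1634] → [-0.3292, -0.0100, -0.0202, -0.0561, -0.1460, 0.9877]
V = J·q̇ = [0.6223, 0.3305, -0.1426, -0.4235, 0.2892, -0.9517]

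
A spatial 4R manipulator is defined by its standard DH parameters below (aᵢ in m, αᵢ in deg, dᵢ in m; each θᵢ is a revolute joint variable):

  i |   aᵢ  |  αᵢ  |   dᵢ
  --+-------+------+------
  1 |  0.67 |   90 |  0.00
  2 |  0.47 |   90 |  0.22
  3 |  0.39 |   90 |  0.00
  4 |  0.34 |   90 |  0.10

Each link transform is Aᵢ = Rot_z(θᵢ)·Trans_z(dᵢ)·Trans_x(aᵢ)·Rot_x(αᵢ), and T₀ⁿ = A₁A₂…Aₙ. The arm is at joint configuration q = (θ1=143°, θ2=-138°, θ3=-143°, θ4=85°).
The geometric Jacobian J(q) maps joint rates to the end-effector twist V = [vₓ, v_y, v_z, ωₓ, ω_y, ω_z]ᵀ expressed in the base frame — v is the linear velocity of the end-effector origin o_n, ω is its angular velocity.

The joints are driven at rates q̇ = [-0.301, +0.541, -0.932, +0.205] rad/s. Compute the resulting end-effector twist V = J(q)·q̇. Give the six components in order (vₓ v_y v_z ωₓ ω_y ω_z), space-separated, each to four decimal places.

o_n = [-0.2813, 0.2712, 0.2017]
J₁: ẑ×o_n = [-0.2712, -0.2813, 0.0000], ω = ẑ
J2: z=[0.6018, 0.7986, 0.0000] o=[-0.5351, 0.4032, 0.0000] → [0.1611, -0.1214, -0.2821, 0.6018, 0.7986, 0.0000]
J3: z=[0.5344, -0.4027, 0.7431] o=[-0.1237, 0.3687, -0.3145] → [-0.1354, -0.3929, -0.1155, 0.5344, -0.4027, 0.7431]
J4: z=[0.1235, 0.9070, 0.4027] o=[-0.4498, 0.3206, -0.1061] → [0.2991, 0.0299, -0.1590, 0.1235, 0.9070, 0.4027]
V = J·q̇ = [0.3563, 0.3913, -0.0775, -0.1472, 0.9933, -0.9111]

0.3563 0.3913 -0.0775 -0.1472 0.9933 -0.9111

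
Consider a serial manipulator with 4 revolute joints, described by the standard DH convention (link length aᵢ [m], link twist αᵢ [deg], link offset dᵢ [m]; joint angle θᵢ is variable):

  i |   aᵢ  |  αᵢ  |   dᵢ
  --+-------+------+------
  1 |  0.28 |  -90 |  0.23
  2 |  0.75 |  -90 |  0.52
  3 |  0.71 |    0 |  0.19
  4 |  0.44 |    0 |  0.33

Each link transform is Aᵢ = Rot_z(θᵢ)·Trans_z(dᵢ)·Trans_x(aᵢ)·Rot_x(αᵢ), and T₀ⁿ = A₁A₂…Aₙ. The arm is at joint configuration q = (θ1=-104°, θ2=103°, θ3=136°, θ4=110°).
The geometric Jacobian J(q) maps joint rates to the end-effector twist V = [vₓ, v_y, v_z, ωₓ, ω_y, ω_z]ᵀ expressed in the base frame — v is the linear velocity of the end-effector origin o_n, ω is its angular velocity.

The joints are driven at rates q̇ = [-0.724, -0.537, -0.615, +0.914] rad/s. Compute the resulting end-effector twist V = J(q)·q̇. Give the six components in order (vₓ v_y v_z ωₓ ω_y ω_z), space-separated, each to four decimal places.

o_n = [0.4741, 0.1294, 0.2882]
J₁: ẑ×o_n = [-0.1294, 0.4741, 0.0000], ω = ẑ
J2: z=[0.9703, -0.2419, 0.0000] o=[-0.0677, -0.2717, 0.2300] → [-0.0141, -0.0565, 0.5202, 0.9703, -0.2419, 0.0000]
J3: z=[0.2357, 0.9454, 0.2250] o=[0.4776, -0.2338, -0.5008] → [0.6642, -0.1868, 0.0889, 0.2357, 0.9454, 0.2250]
J4: z=[0.2357, 0.9454, 0.2250] o=[0.0161, -0.0463, 0.0396] → [0.1955, 0.0444, -0.3917, 0.2357, 0.9454, 0.2250]
V = J·q̇ = [-0.1286, -0.1575, -0.6920, -0.4506, 0.4126, -0.6567]

-0.1286 -0.1575 -0.6920 -0.4506 0.4126 -0.6567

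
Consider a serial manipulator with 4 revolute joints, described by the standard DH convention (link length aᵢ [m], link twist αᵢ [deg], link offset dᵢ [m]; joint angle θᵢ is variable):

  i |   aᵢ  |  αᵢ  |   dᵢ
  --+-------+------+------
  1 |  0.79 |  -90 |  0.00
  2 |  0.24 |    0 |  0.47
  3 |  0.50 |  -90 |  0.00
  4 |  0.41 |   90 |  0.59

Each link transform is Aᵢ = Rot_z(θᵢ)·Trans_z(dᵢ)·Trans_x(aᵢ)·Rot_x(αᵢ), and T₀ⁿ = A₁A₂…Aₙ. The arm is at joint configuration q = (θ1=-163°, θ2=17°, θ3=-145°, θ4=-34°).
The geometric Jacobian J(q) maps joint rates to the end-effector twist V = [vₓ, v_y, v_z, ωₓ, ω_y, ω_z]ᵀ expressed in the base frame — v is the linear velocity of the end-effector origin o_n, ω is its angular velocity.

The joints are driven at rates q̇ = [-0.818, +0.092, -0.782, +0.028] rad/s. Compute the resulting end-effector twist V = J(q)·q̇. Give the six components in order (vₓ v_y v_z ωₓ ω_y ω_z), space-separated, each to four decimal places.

o_n = [-0.7206, -0.9515, 0.9549]
J₁: ẑ×o_n = [0.9515, -0.7206, 0.0000], ω = ẑ
J2: z=[0.2924, -0.9563, 0.0000] o=[-0.7555, -0.2310, 0.0000] → [-0.9132, -0.2792, -0.1773, 0.2924, -0.9563, 0.0000]
J3: z=[0.2924, -0.9563, 0.0000] o=[-0.8376, -0.7475, -0.0702] → [-0.9803, -0.2997, 0.0522, 0.2924, -0.9563, 0.0000]
J4: z=[-0.7536, -0.2304, 0.6157] o=[-0.5432, -0.6575, 0.3238] → [0.0356, 0.3663, 0.1807, -0.7536, -0.2304, 0.6157]
V = J·q̇ = [-0.0948, 0.8084, -0.0521, -0.2228, 0.6534, -0.8008]

-0.0948 0.8084 -0.0521 -0.2228 0.6534 -0.8008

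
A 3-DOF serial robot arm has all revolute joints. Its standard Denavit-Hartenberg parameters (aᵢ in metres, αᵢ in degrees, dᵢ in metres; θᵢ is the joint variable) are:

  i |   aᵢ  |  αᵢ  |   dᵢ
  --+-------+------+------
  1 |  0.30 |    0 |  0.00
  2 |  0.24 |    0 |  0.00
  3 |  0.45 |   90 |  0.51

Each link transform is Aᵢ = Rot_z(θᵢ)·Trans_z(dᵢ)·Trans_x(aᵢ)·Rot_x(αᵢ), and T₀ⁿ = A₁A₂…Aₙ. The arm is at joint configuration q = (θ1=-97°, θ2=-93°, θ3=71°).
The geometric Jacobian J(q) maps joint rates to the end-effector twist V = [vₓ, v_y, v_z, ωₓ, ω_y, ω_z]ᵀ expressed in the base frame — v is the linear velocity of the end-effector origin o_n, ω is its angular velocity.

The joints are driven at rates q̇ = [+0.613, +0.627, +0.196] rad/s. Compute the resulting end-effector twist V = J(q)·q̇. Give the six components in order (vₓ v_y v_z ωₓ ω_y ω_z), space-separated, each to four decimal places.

0.6960 -0.6288 0.0000 0.0000 0.0000 1.4360

o_n = [-0.4911, -0.6497, 0.5100]
J₁: ẑ×o_n = [0.6497, -0.4911, 0.0000], ω = ẑ
J2: z=[0.0000, 0.0000, 1.0000] o=[-0.0366, -0.2978, 0.0000] → [0.3519, -0.4545, 0.0000, 0.0000, 0.0000, 1.0000]
J3: z=[0.0000, 0.0000, 1.0000] o=[-0.2729, -0.2561, 0.0000] → [0.3936, -0.2182, 0.0000, 0.0000, 0.0000, 1.0000]
V = J·q̇ = [0.6960, -0.6288, 0.0000, 0.0000, 0.0000, 1.4360]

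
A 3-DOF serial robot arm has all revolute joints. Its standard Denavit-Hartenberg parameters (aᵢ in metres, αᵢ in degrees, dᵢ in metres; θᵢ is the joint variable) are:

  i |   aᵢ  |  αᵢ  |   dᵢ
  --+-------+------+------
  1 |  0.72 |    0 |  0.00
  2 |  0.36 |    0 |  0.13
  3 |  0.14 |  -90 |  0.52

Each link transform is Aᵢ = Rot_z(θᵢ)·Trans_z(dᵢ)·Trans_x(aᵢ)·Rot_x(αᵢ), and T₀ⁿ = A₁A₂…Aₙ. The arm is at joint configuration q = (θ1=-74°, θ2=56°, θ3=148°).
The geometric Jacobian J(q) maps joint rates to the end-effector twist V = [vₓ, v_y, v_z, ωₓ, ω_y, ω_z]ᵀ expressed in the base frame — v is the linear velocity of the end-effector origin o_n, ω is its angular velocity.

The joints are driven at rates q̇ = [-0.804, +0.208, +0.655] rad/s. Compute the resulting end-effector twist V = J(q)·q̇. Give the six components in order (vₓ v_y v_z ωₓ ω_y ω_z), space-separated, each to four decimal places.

o_n = [0.4508, -0.6961, 0.6500]
J₁: ẑ×o_n = [0.6961, 0.4508, -0.0000], ω = ẑ
J2: z=[0.0000, 0.0000, 1.0000] o=[0.1985, -0.6921, 0.0000] → [0.0040, 0.2524, -0.0000, 0.0000, 0.0000, 1.0000]
J3: z=[0.0000, 0.0000, 1.0000] o=[0.5408, -0.8034, 0.1300] → [-0.1072, -0.0900, 0.0000, 0.0000, 0.0000, 1.0000]
V = J·q̇ = [-0.6291, -0.3689, 0.0000, 0.0000, 0.0000, 0.0590]

-0.6291 -0.3689 0.0000 0.0000 0.0000 0.0590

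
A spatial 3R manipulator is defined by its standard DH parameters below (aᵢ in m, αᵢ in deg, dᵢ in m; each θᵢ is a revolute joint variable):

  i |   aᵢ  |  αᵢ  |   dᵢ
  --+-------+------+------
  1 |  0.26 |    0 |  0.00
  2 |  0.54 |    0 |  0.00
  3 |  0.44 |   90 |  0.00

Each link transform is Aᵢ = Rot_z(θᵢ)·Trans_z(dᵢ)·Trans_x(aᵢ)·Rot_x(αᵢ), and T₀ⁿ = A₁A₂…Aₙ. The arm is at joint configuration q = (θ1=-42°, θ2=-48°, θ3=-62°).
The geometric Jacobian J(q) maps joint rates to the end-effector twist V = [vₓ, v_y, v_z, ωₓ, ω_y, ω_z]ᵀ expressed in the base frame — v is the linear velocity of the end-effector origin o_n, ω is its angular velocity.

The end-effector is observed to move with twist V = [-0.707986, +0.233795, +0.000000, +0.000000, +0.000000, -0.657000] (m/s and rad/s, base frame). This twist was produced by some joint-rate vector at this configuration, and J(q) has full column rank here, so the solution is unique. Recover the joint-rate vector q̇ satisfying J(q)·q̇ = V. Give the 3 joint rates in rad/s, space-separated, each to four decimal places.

-0.1110 -0.9130 0.3670

o_n = [-0.1953, -0.9205, 0.0000]
J₁: ẑ×o_n = [0.9205, -0.1953, 0.0000], ω = ẑ
J2: z=[0.0000, 0.0000, 1.0000] o=[0.1932, -0.1740, 0.0000] → [0.7466, -0.3885, 0.0000, 0.0000, 0.0000, 1.0000]
J3: z=[0.0000, 0.0000, 1.0000] o=[0.1932, -0.7140, 0.0000] → [0.2066, -0.3885, 0.0000, 0.0000, 0.0000, 1.0000]
q̇ = J⁺·V = [-0.1110, -0.9130, 0.3670]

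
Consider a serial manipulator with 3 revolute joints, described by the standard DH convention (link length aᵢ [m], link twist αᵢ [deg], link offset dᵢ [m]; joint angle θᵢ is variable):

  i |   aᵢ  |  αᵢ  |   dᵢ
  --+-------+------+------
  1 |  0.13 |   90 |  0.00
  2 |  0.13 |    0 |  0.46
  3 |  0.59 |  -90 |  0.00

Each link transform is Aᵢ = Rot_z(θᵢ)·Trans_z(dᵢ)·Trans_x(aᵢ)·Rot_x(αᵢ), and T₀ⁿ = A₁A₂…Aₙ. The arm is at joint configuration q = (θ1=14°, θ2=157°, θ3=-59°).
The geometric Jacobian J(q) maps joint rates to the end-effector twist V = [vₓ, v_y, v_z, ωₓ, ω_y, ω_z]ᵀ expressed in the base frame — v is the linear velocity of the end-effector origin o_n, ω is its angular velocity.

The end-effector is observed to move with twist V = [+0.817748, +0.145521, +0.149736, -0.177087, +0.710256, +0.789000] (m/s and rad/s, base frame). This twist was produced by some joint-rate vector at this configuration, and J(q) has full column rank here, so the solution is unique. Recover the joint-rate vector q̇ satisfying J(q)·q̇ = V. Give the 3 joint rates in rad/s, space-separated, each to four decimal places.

o_n = [0.0416, -0.4637, 0.6351]
J₁: ẑ×o_n = [0.4637, 0.0416, -0.0000], ω = ẑ
J2: z=[0.2419, -0.9703, 0.0000] o=[0.1261, 0.0314, 0.0000] → [-0.6162, -0.1536, -0.2018, 0.2419, -0.9703, 0.0000]
J3: z=[0.2419, -0.9703, 0.0000] o=[0.1213, -0.4438, 0.0508] → [-0.5669, -0.1413, -0.0821, 0.2419, -0.9703, 0.0000]
q̇ = J⁺·V = [0.7890, -0.7490, 0.0170]

0.7890 -0.7490 0.0170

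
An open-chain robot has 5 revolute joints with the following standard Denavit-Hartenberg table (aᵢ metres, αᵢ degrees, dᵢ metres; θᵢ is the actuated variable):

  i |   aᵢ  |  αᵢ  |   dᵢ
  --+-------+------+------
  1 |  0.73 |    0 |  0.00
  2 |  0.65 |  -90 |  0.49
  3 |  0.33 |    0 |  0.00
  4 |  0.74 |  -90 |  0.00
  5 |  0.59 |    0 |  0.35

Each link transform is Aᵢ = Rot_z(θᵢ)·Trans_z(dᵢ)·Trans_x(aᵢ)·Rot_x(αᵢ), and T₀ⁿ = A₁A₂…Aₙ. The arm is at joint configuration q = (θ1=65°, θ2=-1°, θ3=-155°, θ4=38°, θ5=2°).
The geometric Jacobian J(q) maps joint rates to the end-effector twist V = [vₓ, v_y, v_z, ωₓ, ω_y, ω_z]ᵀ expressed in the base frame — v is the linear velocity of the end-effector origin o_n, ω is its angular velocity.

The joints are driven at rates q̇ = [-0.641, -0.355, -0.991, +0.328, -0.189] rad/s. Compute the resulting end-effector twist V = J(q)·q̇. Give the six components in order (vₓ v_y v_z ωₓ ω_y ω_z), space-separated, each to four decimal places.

-0.0840 -1.1196 -0.4864 0.5221 -0.4420 -1.0818

o_n = [0.3529, 0.7057, 1.9731]
J₁: ẑ×o_n = [-0.7057, 0.3529, 0.0000], ω = ẑ
J2: z=[0.0000, 0.0000, 1.0000] o=[0.3085, 0.6616, 0.0000] → [-0.0441, 0.0444, 0.0000, 0.0000, 0.0000, 1.0000]
J3: z=[-0.8988, 0.4384, 0.0000] o=[0.5935, 1.2458, 0.4900] → [0.6501, 1.3330, 0.5909, -0.8988, 0.4384, 0.0000]
J4: z=[-0.8988, 0.4384, 0.0000] o=[0.4623, 0.9770, 0.6295] → [0.5890, 1.2076, 0.2918, -0.8988, 0.4384, 0.0000]
J5: z=[0.3906, 0.8008, 0.4540] o=[0.3151, 0.6751, 1.2888] → [0.5341, -0.2501, -0.0183, 0.3906, 0.8008, 0.4540]
V = J·q̇ = [-0.0840, -1.1196, -0.4864, 0.5221, -0.4420, -1.0818]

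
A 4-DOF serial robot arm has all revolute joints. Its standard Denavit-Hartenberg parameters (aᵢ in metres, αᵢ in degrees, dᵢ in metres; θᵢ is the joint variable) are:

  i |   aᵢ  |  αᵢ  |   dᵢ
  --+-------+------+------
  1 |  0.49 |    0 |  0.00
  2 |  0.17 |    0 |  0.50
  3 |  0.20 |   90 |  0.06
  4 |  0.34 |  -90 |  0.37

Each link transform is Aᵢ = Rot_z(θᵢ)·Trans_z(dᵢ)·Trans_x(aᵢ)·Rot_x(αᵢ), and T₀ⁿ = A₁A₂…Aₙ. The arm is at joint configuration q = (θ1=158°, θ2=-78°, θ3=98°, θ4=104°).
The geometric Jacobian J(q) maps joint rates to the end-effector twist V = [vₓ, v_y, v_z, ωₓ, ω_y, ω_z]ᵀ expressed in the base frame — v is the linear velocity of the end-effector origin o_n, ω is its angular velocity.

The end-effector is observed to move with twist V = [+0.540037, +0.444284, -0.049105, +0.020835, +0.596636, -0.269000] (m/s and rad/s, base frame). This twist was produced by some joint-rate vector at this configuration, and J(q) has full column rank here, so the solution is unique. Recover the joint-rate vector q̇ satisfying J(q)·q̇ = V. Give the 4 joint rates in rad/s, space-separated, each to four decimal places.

-0.9570 0.5570 0.1310 0.5970

o_n = [-0.5296, 0.7249, 0.8899]
J₁: ẑ×o_n = [-0.7249, -0.5296, 0.0000], ω = ẑ
J2: z=[0.0000, 0.0000, 1.0000] o=[-0.4543, 0.1836, 0.0000] → [-0.5413, -0.0752, 0.0000, 0.0000, 0.0000, 1.0000]
J3: z=[0.0000, 0.0000, 1.0000] o=[-0.4248, 0.3510, 0.5000] → [-0.3739, -0.1048, 0.0000, 0.0000, 0.0000, 1.0000]
J4: z=[0.0349, 0.9994, 0.0000] o=[-0.6247, 0.3580, 0.5600] → [0.3297, -0.0115, -0.0823, 0.0349, 0.9994, 0.0000]
q̇ = J⁺·V = [-0.9570, 0.5570, 0.1310, 0.5970]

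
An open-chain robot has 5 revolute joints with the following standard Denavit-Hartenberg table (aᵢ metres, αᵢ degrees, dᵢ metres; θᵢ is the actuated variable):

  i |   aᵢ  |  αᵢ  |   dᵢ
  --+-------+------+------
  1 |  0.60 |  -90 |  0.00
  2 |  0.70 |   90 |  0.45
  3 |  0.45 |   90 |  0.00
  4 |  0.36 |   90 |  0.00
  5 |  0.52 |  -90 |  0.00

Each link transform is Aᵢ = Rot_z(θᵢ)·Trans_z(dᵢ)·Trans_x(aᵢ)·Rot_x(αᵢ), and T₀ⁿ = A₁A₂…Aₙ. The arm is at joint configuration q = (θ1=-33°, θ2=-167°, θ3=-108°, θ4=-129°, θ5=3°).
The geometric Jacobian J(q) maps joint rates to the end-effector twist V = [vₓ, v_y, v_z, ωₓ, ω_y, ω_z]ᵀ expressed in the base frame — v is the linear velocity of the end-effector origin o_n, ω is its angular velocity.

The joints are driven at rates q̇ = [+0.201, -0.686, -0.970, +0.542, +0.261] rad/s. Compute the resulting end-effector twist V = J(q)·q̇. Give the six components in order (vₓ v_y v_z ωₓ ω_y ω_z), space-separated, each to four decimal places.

-0.5647 0.0003 -0.1114 0.3447 -0.6121 0.8842

o_n = [0.3584, 0.4311, 0.8246]
J₁: ẑ×o_n = [-0.4311, 0.3584, 0.0000], ω = ẑ
J2: z=[0.5446, 0.8387, 0.0000] o=[0.5032, -0.3268, 0.0000] → [0.6916, -0.4491, 0.5342, 0.5446, 0.8387, 0.0000]
J3: z=[-0.1887, 0.1225, -0.9744] o=[0.1763, 0.4221, 0.1575] → [0.0905, -0.0515, -0.0240, -0.1887, 0.1225, -0.9744]
J4: z=[0.9455, -0.2455, -0.2139] o=[0.0568, -0.0106, 0.1262] → [-0.0770, -0.7249, 0.4917, 0.9455, -0.2455, -0.2139]
J5: z=[0.0876, 0.8244, -0.5592] o=[0.1697, 0.1730, 0.4145] → [0.4824, -0.1414, -0.1329, 0.0876, 0.8244, -0.5592]
V = J·q̇ = [-0.5647, 0.0003, -0.1114, 0.3447, -0.6121, 0.8842]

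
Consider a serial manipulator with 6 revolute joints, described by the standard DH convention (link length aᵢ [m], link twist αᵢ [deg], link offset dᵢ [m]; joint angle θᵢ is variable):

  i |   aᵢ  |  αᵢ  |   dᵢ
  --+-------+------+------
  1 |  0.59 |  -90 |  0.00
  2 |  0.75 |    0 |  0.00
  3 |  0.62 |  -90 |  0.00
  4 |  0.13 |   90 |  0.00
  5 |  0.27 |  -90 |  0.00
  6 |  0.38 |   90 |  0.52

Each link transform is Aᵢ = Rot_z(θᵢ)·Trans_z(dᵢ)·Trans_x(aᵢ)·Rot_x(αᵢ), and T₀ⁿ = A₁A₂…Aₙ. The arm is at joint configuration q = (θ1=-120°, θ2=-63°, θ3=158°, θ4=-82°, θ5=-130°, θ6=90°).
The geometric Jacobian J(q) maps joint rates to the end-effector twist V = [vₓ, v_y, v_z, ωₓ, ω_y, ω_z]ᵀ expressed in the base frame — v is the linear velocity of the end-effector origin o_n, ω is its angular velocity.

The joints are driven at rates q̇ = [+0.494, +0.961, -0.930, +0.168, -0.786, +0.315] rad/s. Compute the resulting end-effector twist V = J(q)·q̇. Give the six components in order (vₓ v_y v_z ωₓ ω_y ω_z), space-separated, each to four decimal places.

-0.0437 -0.6047 -0.3502 0.1573 -0.0487 -0.3178

o_n = [-0.4307, -1.3429, -0.4206]
J₁: ẑ×o_n = [1.3429, -0.4307, 0.0000], ω = ẑ
J2: z=[0.8660, -0.5000, 0.0000] o=[-0.2950, -0.5110, 0.0000] → [0.2103, 0.3643, -0.7884, 0.8660, -0.5000, 0.0000]
J3: z=[0.8660, -0.5000, 0.0000] o=[-0.4652, -0.8058, 0.6683] → [0.5444, 0.9430, -0.4479, 0.8660, -0.5000, 0.0000]
J4: z=[0.4981, 0.8627, 0.0872] o=[-0.4382, -0.7590, 0.0506] → [-0.3556, 0.2354, -0.2973, 0.4981, 0.8627, 0.0872]
J5: z=[0.0774, -0.1443, 0.9865] o=[-0.3260, -0.8220, 0.0326] → [0.5793, -0.0683, -0.0554, 0.0774, -0.1443, 0.9865]
J6: z=[0.3414, -0.9258, -0.1622] o=[-0.5789, -0.9164, 0.0386] → [0.3560, 0.1328, -0.0085, 0.3414, -0.9258, -0.1622]
V = J·q̇ = [-0.0437, -0.6047, -0.3502, 0.1573, -0.0487, -0.3178]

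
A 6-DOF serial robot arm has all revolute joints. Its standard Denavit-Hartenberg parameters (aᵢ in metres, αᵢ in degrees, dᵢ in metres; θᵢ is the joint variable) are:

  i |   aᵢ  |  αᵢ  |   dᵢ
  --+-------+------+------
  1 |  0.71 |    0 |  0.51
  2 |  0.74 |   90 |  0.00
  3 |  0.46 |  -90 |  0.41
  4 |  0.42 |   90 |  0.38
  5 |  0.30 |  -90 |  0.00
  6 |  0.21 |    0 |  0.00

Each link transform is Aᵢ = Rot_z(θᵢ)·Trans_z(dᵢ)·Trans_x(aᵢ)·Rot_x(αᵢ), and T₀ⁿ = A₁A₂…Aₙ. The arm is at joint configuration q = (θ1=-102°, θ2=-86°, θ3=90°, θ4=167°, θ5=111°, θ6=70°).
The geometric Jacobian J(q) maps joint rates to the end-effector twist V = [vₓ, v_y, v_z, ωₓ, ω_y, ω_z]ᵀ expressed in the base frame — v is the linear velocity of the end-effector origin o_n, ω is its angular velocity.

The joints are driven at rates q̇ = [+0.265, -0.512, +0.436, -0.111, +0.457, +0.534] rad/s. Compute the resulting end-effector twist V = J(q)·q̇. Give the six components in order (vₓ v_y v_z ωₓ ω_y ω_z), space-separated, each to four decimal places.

0.2211 -0.0122 -0.2221 -0.2851 0.1439 0.3416

o_n = [-0.0855, -0.1602, 0.6462]
J₁: ẑ×o_n = [0.1602, -0.0855, 0.0000], ω = ẑ
J2: z=[0.0000, 0.0000, 1.0000] o=[-0.1476, -0.6945, 0.5100] → [-0.5343, 0.0621, 0.0000, 0.0000, 0.0000, 1.0000]
J3: z=[0.1392, 0.9903, 0.0000] o=[-0.8804, -0.5915, 0.5100] → [0.1349, -0.0190, -0.7271, 0.1392, 0.9903, 0.0000]
J4: z=[0.9903, -0.1392, 0.0000] o=[-0.8234, -0.1855, 0.9700] → [0.0451, 0.3206, 0.1278, 0.9903, -0.1392, 0.0000]
J5: z=[-0.1356, -0.9649, 0.2250] o=[-0.4602, -0.3319, 0.5608] → [-0.1211, 0.0959, 0.3382, -0.1356, -0.9649, 0.2250]
J6: z=[-0.3257, 0.2578, 0.9097] o=[-0.1795, -0.3470, 0.6655] → [-0.1749, 0.0792, -0.0851, -0.3257, 0.2578, 0.9097]
V = J·q̇ = [0.2211, -0.0122, -0.2221, -0.2851, 0.1439, 0.3416]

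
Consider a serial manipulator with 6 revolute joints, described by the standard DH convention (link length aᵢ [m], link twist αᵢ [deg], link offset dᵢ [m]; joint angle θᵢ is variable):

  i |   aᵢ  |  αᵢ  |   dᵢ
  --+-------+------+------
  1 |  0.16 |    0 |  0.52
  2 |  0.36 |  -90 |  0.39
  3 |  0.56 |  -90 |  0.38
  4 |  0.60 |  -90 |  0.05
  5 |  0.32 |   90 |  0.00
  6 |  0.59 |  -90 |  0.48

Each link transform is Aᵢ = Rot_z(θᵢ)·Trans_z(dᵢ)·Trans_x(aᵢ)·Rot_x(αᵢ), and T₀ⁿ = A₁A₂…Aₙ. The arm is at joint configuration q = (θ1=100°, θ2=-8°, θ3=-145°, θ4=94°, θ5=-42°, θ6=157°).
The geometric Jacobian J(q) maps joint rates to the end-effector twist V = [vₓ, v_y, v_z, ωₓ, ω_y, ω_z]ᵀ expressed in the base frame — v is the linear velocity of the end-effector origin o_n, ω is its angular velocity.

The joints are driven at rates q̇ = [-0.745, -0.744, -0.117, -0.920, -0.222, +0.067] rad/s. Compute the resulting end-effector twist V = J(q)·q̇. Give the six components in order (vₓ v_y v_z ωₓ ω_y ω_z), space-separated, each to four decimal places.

o_n = [-0.3195, 0.3913, 1.3056]
J₁: ẑ×o_n = [-0.3913, -0.3195, 0.0000], ω = ẑ
J2: z=[0.0000, 0.0000, 1.0000] o=[-0.0278, 0.1576, 0.5200] → [-0.2337, -0.2917, 0.0000, 0.0000, 0.0000, 1.0000]
J3: z=[-0.9994, -0.0349, 0.0000] o=[-0.0403, 0.5173, 0.9100] → [-0.0138, 0.3954, 0.1162, -0.9994, -0.0349, 0.0000]
J4: z=[-0.0200, 0.5732, 0.8192] o=[-0.4041, 0.0456, 1.2312] → [-0.2405, 0.0708, -0.0554, -0.0200, 0.5732, 0.8192]
J5: z=[-0.0982, 0.8142, -0.5722] o=[0.1919, 0.1295, 1.2482] → [0.1966, 0.2982, 0.3906, -0.0982, 0.8142, -0.5722]
J6: z=[-0.6806, 0.3645, 0.6355] o=[0.4242, 0.2741, 1.4140] → [-0.1140, -0.5464, 0.1912, -0.6806, 0.3645, 0.6355]
V = J·q̇ = [0.6370, 0.2408, -0.0365, 0.1115, -0.6796, -2.0730]

0.6370 0.2408 -0.0365 0.1115 -0.6796 -2.0730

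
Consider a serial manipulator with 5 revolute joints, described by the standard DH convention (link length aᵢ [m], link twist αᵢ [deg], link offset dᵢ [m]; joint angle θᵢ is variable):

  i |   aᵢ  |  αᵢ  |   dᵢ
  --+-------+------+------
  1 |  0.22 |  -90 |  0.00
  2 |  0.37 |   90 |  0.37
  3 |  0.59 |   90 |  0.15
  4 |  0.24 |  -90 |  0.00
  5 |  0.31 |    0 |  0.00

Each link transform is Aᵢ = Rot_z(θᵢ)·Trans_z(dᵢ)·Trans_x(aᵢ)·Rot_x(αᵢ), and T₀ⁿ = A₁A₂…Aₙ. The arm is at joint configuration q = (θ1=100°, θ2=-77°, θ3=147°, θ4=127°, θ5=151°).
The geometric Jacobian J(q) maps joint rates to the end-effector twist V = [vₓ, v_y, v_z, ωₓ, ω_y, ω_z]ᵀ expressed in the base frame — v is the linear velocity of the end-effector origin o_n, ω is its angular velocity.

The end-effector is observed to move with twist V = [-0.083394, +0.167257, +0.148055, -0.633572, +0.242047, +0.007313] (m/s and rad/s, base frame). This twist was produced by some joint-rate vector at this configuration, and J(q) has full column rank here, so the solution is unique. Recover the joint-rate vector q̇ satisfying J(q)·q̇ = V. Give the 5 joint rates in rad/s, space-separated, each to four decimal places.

-0.4550 0.9480 0.2490 -0.0190 0.8050

o_n = [-0.5751, -0.0526, -0.1885]
J₁: ẑ×o_n = [0.0526, -0.5751, 0.0000], ω = ẑ
J2: z=[-0.9848, -0.1736, 0.0000] o=[-0.0382, 0.2167, 0.0000] → [0.0327, -0.1857, 0.1720, -0.9848, -0.1736, 0.0000]
J3: z=[0.1692, -0.9596, 0.2250] o=[-0.4170, 0.2344, 0.3605] → [0.5914, 0.0573, -0.2002, 0.1692, -0.9596, 0.2250]
J4: z=[-0.8472, -0.0250, 0.5307] o=[-0.6888, -0.0750, -0.0879] → [-0.0094, -0.0249, -0.0161, -0.8472, -0.0250, 0.5307]
J5: z=[0.3004, 0.8014, 0.5172] o=[-0.5836, -0.2184, 0.0733] → [-0.2956, 0.0830, 0.0430, 0.3004, 0.8014, 0.5172]
q̇ = J⁺·V = [-0.4550, 0.9480, 0.2490, -0.0190, 0.8050]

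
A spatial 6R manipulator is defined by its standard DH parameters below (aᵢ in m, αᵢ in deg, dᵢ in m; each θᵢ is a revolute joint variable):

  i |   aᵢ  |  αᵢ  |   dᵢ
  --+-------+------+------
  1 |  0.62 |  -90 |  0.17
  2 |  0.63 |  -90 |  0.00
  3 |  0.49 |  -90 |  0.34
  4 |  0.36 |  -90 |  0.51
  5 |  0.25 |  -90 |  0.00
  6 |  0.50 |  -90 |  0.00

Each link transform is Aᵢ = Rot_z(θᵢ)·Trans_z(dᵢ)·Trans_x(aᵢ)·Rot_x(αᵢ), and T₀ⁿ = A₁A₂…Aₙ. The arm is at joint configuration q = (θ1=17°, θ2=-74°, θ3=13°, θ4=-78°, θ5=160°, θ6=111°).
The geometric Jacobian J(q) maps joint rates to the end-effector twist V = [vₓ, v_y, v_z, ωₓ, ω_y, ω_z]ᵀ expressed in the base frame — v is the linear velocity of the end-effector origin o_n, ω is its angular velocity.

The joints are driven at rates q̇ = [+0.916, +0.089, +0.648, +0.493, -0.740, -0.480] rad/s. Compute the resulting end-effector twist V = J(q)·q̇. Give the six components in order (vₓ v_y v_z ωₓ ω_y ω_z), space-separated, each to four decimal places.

o_n = [1.5646, -0.0388, 0.5594]
J₁: ẑ×o_n = [0.0388, 1.5646, -0.0000], ω = ẑ
J2: z=[-0.2924, 0.9563, 0.0000] o=[0.5929, 0.1813, 0.1700] → [0.3724, 0.1139, -0.8649, -0.2924, 0.9563, 0.0000]
J3: z=[0.9193, 0.2810, -0.2756] o=[0.7590, 0.2320, 0.7756] → [-0.1354, -0.0233, -0.4754, 0.9193, 0.2810, -0.2756]
J4: z=[0.2256, -0.9499, -0.2162] o=[1.2296, 0.2607, 1.1408] → [0.4875, 0.0587, 0.2507, 0.2256, -0.9499, -0.2162]
J5: z=[0.1244, -0.1920, 0.9735] o=[1.6925, -0.1351, 1.0036] → [-0.0084, -0.0692, -0.0126, 0.1244, -0.1920, 0.9735]
J6: z=[-0.1185, -0.9769, -0.1776] o=[1.4462, -0.1117, 1.0397] → [0.4821, -0.0779, 0.1071, -0.1185, -0.9769, -0.1776]
V = J·q̇ = [-0.0039, 1.5458, -0.3035, 0.6457, 0.4100, -0.0043]

-0.0039 1.5458 -0.3035 0.6457 0.4100 -0.0043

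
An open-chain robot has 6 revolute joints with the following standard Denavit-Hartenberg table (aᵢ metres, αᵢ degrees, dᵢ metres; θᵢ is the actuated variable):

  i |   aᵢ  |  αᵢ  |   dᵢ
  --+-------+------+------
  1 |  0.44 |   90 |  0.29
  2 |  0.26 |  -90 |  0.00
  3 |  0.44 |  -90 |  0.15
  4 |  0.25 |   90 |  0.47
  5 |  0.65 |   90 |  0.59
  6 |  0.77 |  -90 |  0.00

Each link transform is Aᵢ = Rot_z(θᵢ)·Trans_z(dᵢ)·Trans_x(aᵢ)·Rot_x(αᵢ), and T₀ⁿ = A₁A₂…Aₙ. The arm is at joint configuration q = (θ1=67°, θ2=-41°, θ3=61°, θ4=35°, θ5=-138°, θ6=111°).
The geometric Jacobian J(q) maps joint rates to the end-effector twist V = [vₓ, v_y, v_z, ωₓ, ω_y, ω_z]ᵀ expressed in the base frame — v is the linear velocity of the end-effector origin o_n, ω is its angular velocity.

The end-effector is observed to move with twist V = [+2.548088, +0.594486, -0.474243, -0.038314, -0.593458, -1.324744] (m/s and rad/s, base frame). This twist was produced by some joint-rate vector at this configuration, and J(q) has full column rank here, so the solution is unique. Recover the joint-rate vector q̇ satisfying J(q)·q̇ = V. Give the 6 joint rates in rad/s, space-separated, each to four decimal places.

-0.9820 -0.0950 -0.8180 -0.4090 -0.0450 0.5940

o_n = [-0.3620, 2.0339, 0.8085]
J₁: ẑ×o_n = [-2.0339, -0.3620, 0.0000], ω = ẑ
J2: z=[0.9205, -0.3907, 0.0000] o=[0.1719, 0.4050, 0.2900] → [-0.2026, -0.4773, 1.2908, 0.9205, -0.3907, 0.0000]
J3: z=[0.2563, 0.6039, 0.7547] o=[0.2486, 0.5856, 0.1194] → [-0.6769, -0.6374, 0.7400, 0.2563, 0.6039, 0.7547]
J4: z=[-0.7042, -0.4182, 0.5738] o=[-0.0043, 0.9748, 0.0927] → [-0.9071, 0.2989, -0.8954, -0.7042, -0.4182, 0.5738]
J5: z=[-0.1698, 0.8839, 0.4358] o=[-0.5076, 0.8306, 0.1890] → [0.0232, 0.1687, -0.3331, -0.1698, 0.8839, 0.4358]
J6: z=[-0.0620, -0.4509, 0.8904] o=[0.0315, 1.4328, 0.5315] → [-0.6602, -0.3332, -0.2147, -0.0620, -0.4509, 0.8904]
q̇ = J⁺·V = [-0.9820, -0.0950, -0.8180, -0.4090, -0.0450, 0.5940]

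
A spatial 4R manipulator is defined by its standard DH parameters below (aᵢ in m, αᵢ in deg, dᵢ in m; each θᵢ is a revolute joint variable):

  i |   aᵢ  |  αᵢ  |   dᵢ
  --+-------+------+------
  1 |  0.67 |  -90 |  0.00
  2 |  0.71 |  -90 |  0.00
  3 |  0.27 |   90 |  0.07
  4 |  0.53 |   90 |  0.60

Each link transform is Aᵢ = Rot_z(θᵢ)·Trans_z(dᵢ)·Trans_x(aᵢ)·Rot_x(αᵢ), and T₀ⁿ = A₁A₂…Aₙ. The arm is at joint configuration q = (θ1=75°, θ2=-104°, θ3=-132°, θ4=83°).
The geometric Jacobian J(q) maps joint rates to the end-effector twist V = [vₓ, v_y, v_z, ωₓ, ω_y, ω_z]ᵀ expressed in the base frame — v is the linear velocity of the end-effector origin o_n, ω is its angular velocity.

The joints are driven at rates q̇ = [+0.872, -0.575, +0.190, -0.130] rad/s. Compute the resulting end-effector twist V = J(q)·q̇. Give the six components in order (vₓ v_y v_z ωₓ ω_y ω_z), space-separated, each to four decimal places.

-1.2055 0.3622 0.2523 0.5131 0.0292 1.0117

o_n = [0.4682, 1.1569, 0.1832]
J₁: ẑ×o_n = [-1.1569, 0.4682, 0.0000], ω = ẑ
J2: z=[-0.9659, 0.2588, 0.0000] o=[0.1734, 0.6472, 0.0000] → [0.0474, 0.1770, -0.5686, -0.9659, 0.2588, 0.0000]
J3: z=[0.2511, 0.9372, 0.2419] o=[0.1290, 0.4813, 0.6889] → [-0.6374, 0.2091, -0.1483, 0.2511, 0.9372, 0.2419]
J4: z=[0.6929, 0.0005, -0.7211] o=[-0.0360, 0.6410, 0.5305] → [0.3718, -0.1229, 0.3572, 0.6929, 0.0005, -0.7211]
V = J·q̇ = [-1.2055, 0.3622, 0.2523, 0.5131, 0.0292, 1.0117]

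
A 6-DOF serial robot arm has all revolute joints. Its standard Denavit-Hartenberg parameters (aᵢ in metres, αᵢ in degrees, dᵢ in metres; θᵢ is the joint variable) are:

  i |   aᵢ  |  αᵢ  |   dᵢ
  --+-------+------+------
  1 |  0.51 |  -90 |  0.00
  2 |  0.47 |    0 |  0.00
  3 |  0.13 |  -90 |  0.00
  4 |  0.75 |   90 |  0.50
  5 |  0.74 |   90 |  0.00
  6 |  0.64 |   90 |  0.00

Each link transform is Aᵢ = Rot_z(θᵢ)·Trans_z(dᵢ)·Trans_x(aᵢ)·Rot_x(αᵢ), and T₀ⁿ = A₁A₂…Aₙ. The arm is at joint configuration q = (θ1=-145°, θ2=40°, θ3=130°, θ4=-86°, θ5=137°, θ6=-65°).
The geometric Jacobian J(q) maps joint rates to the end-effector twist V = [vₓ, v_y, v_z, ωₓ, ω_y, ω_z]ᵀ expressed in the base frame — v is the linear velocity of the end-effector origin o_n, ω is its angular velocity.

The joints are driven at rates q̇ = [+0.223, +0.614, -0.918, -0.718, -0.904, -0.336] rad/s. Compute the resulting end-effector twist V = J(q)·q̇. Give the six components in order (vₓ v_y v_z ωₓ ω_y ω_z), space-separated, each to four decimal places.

1.2854 -0.5227 0.0021 0.2359 0.8923 -0.8799

o_n = [0.0118, 0.0443, 0.7458]
J₁: ẑ×o_n = [-0.0443, 0.0118, 0.0000], ω = ẑ
J2: z=[0.5736, -0.8192, 0.0000] o=[-0.4178, -0.2925, 0.0000] → [-0.6109, -0.4278, 0.5451, 0.5736, -0.8192, 0.0000]
J3: z=[0.5736, -0.8192, 0.0000] o=[-0.7127, -0.4990, -0.3021] → [-0.8584, -0.6010, 0.9051, 0.5736, -0.8192, 0.0000]
J4: z=[0.1422, 0.0996, 0.9848] o=[-0.6078, -0.4256, -0.3247] → [-0.3561, 0.4579, 0.0051, 0.1422, 0.0996, 0.9848]
J5: z=[-0.7647, -0.6206, 0.1732] o=[-0.0654, -0.9591, 0.1586] → [-0.5382, 0.4624, -0.7194, -0.7647, -0.6206, 0.1732]
J6: z=[0.5326, -0.4576, 0.7120] o=[-0.3337, -0.4879, 0.6622] → [-0.4172, 0.2015, 0.4416, 0.5326, -0.4576, 0.7120]
V = J·q̇ = [1.2854, -0.5227, 0.0021, 0.2359, 0.8923, -0.8799]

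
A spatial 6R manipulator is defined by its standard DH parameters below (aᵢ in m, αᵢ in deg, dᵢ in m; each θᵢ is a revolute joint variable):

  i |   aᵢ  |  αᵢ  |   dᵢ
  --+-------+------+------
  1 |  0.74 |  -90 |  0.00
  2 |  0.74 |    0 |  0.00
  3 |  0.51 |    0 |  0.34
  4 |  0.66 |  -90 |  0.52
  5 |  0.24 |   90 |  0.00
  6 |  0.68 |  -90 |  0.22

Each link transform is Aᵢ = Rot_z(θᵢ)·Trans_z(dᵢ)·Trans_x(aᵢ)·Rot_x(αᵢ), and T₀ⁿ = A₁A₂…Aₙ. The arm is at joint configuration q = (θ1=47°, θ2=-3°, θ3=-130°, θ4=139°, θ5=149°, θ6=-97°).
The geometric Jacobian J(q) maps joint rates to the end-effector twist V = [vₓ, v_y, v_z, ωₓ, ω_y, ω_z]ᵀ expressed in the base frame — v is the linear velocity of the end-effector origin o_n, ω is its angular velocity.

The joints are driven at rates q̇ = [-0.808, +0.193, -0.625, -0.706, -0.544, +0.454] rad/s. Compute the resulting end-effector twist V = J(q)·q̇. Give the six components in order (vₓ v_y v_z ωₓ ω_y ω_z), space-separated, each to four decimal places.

o_n = [0.8209, 1.7461, 1.0162]
J₁: ẑ×o_n = [-1.7461, 0.8209, 0.0000], ω = ẑ
J2: z=[-0.7314, 0.6820, 0.0000] o=[0.5047, 0.5412, 0.0000] → [0.6930, 0.7432, -1.0968, -0.7314, 0.6820, 0.0000]
J3: z=[-0.7314, 0.6820, 0.0000] o=[1.0087, 1.0817, 0.0387] → [0.6666, 0.7149, -0.3579, -0.7314, 0.6820, 0.0000]
J4: z=[-0.7314, 0.6820, 0.0000] o=[0.5228, 1.0592, 0.4117] → [0.4123, 0.4421, -0.7057, -0.7314, 0.6820, 0.0000]
J5: z=[-0.0713, -0.0764, -0.9945] o=[0.5901, 1.8939, 0.3427] → [-0.1984, -0.1814, 0.0282, -0.0713, -0.0764, -0.9945]
J6: z=[0.9762, -0.2100, -0.0538] o=[0.5410, 1.6599, 0.3642] → [-0.1323, -0.6515, 0.1429, 0.9762, -0.2100, -0.0538]
V = J·q̇ = [0.8848, -1.4758, 0.5597, 1.3143, -0.8299, -0.2914]

0.8848 -1.4758 0.5597 1.3143 -0.8299 -0.2914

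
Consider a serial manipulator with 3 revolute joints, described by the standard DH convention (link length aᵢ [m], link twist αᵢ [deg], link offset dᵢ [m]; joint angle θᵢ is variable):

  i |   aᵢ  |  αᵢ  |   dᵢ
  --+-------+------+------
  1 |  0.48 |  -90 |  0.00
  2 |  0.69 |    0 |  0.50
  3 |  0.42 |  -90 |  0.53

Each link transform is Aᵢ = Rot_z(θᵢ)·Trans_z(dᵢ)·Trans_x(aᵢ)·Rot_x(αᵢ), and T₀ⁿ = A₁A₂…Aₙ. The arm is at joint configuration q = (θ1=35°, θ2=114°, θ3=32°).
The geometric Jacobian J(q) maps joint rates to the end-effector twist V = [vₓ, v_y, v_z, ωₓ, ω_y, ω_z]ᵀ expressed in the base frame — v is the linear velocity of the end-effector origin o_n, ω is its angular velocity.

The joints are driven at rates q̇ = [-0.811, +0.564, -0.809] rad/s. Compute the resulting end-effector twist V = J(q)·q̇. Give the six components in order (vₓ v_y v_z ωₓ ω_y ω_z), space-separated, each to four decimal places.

0.3709 0.4071 0.0730 0.1405 -0.2007 -0.8110

o_n = [-0.7127, 0.7584, -0.8652]
J₁: ẑ×o_n = [-0.7584, -0.7127, 0.0000], ω = ẑ
J2: z=[-0.5736, 0.8192, 0.0000] o=[0.3932, 0.2753, 0.0000] → [-0.7087, -0.4963, 0.6288, -0.5736, 0.8192, 0.0000]
J3: z=[-0.5736, 0.8192, 0.0000] o=[-0.1235, 0.5239, -0.6303] → [-0.1924, -0.1347, 0.3482, -0.5736, 0.8192, 0.0000]
V = J·q̇ = [0.3709, 0.4071, 0.0730, 0.1405, -0.2007, -0.8110]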